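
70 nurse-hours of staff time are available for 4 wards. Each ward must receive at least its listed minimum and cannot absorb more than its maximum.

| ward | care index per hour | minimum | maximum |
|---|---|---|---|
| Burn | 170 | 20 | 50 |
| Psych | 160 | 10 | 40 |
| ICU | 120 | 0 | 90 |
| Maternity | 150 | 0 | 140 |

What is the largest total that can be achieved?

11700

Meeting every minimum uses 20+10+0+0 = 30 nurse-hours, leaving 40.
Rank by care index per hour: Burn 170 > Psych 160 > Maternity 150 > ICU 120.
Burn: +30 to 50 (cap) — 10 left.
Only 10 left; Psych takes them to reach 20.
Total = 170×50 + 160×20 = 11700.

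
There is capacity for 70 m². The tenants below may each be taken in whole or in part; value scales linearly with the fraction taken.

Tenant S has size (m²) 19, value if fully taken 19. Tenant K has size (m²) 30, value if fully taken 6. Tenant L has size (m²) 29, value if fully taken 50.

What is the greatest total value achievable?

Best value per unit of size first: Tenant L 50/29≈1.72, Tenant S 19/19≈1, Tenant K 6/30≈0.2.
Take all of Tenant L (29 m², value 50) — 41 m² left.
All 19 m² of Tenant S fit (value 19) — 22 remain.
Fill the last 22 m² with part of Tenant K: 22/30 of it earns 4.4.
Total value = 73.4.

73.4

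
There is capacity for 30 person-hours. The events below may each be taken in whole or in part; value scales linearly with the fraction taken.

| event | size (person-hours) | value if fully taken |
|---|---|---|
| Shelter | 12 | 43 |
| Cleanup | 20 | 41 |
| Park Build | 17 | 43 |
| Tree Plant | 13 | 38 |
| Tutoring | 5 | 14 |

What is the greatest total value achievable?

Best value per unit of size first: Shelter 43/12≈3.58, Tree Plant 38/13≈2.92, Tutoring 14/5≈2.8, Park Build 43/17≈2.53, Cleanup 41/20≈2.05.
All 12 person-hours of Shelter fit (value 43) ; 18 remain.
Take all of Tree Plant (13 person-hours, value 38) ; 5 person-hours left.
All 5 person-hours of Tutoring fit (value 14) ; 0 remain.
Total value = 95.

95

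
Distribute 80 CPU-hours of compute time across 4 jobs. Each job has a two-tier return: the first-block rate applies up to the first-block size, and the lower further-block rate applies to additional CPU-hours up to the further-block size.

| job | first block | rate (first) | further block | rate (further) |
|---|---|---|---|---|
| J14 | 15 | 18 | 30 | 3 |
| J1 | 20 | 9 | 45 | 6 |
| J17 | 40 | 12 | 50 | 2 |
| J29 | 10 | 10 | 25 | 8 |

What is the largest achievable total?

Treat each block as its own option and order by rate: J14/T1 18 > J17/T1 12 > J29/T1 10 > J1/T1 9 > J29/T2 8 > J1/T2 6 > J14/T2 3 > J17/T2 2.
J14/T1 (18): +15 — 65 left.
Fill J17 T1 block (40 at 12) — 25 left.
J29/T1 (10): +10 — 15 left.
J1/T1: +15 of 20 at 9; pool empty.
Total = 18×15 + 12×40 + 10×10 + 9×15 = 985.

985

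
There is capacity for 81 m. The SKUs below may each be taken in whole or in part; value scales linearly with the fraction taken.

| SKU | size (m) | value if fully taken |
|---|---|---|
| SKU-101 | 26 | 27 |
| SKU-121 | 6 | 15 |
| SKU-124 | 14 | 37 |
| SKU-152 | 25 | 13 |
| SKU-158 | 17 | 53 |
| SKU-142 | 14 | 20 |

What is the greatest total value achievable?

Rank by value-to-size ratio: SKU-158 53/17≈3.12, SKU-124 37/14≈2.64, SKU-121 15/6≈2.5, SKU-142 20/14≈1.43, SKU-101 27/26≈1.04, SKU-152 13/25≈0.52.
SKU-158: take in full, 17 m for value 53 — 64 left.
All 14 m of SKU-124 fit (value 37) — 50 remain.
SKU-121: take in full, 6 m for value 15 — 44 left.
SKU-142: take in full, 14 m for value 20 — 30 left.
SKU-101: take in full, 26 m for value 27 — 4 left.
Only 4 m remain; take 4/25 of SKU-152 for value 13×4/25 = 2.08.
Total value = 154.08.

154.08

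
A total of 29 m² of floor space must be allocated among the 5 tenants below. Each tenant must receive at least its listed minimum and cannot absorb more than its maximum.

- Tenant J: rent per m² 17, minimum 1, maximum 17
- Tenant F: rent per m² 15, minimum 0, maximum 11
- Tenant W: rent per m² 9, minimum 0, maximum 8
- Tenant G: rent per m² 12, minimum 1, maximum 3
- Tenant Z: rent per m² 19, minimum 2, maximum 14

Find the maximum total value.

Meeting every minimum uses 1+0+0+1+2 = 4 m², leaving 25.
Rank by rent per m²: Tenant Z 19 > Tenant J 17 > Tenant F 15 > Tenant G 12 > Tenant W 9.
Tenant Z takes 12 more to reach its cap of 14 → 13 left.
Tenant J has room for 16 more but only 13 remain, so it gets 14.
Total = 17×14 + 12×1 + 19×14 = 516.

516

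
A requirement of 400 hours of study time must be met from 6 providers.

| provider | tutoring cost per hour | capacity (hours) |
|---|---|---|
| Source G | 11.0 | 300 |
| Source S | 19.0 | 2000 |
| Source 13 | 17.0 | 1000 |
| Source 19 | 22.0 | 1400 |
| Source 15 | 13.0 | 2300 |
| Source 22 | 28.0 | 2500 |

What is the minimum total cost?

Fill from the cheapest provider first.
Source G at 11.0: take all 300 hours ; 100 still needed.
Take 100 from Source 15 at 13.0 to finish.
Source 13, Source S, Source 19, Source 22: unused.
Cost = 300×11.0 + 100×13.0 = 4600.

4600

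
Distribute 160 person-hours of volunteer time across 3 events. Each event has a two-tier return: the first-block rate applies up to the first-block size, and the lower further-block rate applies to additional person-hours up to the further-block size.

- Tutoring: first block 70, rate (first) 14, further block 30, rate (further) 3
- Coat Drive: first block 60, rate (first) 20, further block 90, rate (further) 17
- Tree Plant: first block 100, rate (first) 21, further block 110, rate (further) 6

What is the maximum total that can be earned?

3300

Rank every tier by rate: Tree Plant/tier1 21 > Coat Drive/tier1 20 > Coat Drive/tier2 17 > Tutoring/tier1 14 > Tree Plant/tier2 6 > Tutoring/tier2 3.
Fill Tree Plant tier1 block (100 at 21) — 60 left.
Coat Drive tier1 at 20: fill all 60 — 0 left.
Total = 21×100 + 20×60 = 3300.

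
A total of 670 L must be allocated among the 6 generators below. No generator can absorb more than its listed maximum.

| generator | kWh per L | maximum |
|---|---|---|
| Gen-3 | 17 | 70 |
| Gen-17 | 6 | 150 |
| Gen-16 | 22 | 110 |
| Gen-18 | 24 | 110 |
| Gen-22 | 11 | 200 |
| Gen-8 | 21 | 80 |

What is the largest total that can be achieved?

10730

Highest kWh per L first: Gen-18 24 > Gen-16 22 > Gen-8 21 > Gen-3 17 > Gen-22 11 > Gen-17 6.
Gen-18 takes 110 to reach its cap of 110 ; 560 left.
Gen-16 takes 110 to reach its cap of 110 ; 450 left.
Gen-8: +80 to 80 (cap) ; 370 left.
Gen-3 takes 70 to reach its cap of 70 ; 300 left.
Give Gen-22 200 to hit its cap of 200 ; 100 left.
Gen-17: +100 (room for 150) → 100. Pool exhausted.
Total = 17×70 + 6×100 + 22×110 + 24×110 + 11×200 + 21×80 = 10730.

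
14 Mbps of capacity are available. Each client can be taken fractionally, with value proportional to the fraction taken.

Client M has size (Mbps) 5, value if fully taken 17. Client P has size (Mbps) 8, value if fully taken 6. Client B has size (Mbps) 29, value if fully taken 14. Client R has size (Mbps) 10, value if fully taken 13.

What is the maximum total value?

28.7

Best value per unit of size first: Client M 17/5≈3.4, Client R 13/10≈1.3, Client P 6/8≈0.75, Client B 14/29≈0.483.
All 5 Mbps of Client M fit (value 17) ; 9 remain.
Only 9 Mbps remain; take 9/10 of Client R for value 13×9/10 = 11.7.
Total value = 28.7.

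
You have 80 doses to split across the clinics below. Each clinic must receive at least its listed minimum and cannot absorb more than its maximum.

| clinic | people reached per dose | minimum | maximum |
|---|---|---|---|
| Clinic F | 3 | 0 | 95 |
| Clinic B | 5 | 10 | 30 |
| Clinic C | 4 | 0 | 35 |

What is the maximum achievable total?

335

Meeting every minimum uses 0+10+0 = 10 doses, leaving 70.
Rank by people reached per dose: Clinic B 5 > Clinic C 4 > Clinic F 3.
Clinic B: +20 to 30 (cap) — 50 left.
Clinic C: +35 to 35 (cap) — 15 left.
Clinic F: +15 (room for 95) → 15. Pool exhausted.
Total = 3×15 + 5×30 + 4×35 = 335.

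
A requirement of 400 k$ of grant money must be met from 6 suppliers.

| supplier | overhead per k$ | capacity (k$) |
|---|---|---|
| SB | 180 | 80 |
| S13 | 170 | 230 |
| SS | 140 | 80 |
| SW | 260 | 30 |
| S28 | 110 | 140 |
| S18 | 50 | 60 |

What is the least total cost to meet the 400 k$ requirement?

Use suppliers in increasing cost order.
S18 at 50: take all 60 k$ ; 340 still needed.
S28 (110): use full 140 ; 200 k$ to go.
SS at 140: take all 80 k$ ; 120 still needed.
S13 (170): take the remaining 120 ; done.
SB, SW: unused.
Cost = 60×50 + 140×110 + 80×140 + 120×170 = 50000.

50000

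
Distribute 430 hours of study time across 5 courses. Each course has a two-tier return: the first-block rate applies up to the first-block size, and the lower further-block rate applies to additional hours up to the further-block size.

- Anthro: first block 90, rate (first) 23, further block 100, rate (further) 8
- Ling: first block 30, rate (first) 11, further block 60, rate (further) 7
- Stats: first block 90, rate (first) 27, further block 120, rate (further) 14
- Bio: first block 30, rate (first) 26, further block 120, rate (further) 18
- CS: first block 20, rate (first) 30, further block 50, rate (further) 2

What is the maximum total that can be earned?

9160

Order all 10 blocks by rate: CS/T1 30 > Stats/T1 27 > Bio/T1 26 > Anthro/T1 23 > Bio/T2 18 > Stats/T2 14 > Ling/T1 11 > Anthro/T2 8 > Ling/T2 7 > CS/T2 2.
CS T1 at 30: fill all 20 → 410 left.
Stats/T1 (27): +90 → 320 left.
Bio T1 at 26: fill all 30 → 290 left.
Anthro T1 at 23: fill all 90 → 200 left.
Bio T2 at 18: fill all 120 → 80 left.
Stats T2 at 14: only 80 left, fill 80.
Total = 30×20 + 27×90 + 26×30 + 23×90 + 18×120 + 14×80 = 9160.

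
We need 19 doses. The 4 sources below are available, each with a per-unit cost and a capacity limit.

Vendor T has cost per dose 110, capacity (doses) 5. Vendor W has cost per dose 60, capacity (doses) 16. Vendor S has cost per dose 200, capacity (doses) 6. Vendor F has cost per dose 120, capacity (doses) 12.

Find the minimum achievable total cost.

Use sources in increasing cost order.
Vendor W at 60: take all 16 doses → 3 still needed.
Vendor T (110): take the remaining 3 → done.
Vendor F, Vendor S: unused.
Cost = 16×60 + 3×110 = 1290.

1290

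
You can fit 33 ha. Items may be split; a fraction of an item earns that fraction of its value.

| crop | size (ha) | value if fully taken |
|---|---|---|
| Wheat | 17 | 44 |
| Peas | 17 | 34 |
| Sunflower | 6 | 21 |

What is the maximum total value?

85

Best value per unit of size first: Sunflower 21/6≈3.5, Wheat 44/17≈2.59, Peas 34/17≈2.
Take all of Sunflower (6 ha, value 21) → 27 ha left.
Wheat: take in full, 17 ha for value 44 → 10 left.
Only 10 ha remain; take 10/17 of Peas for value 34×10/17 = 20.
Total value = 85.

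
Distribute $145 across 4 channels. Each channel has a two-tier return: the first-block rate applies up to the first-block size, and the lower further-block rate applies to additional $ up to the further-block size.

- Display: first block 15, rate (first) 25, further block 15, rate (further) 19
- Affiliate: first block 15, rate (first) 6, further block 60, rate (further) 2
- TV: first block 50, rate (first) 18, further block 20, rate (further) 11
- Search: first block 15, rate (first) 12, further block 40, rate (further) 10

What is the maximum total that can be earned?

2260

Order all 8 blocks by rate: Display/tier1 25 > Display/tier2 19 > TV/tier1 18 > Search/tier1 12 > TV/tier2 11 > Search/tier2 10 > Affiliate/tier1 6 > Affiliate/tier2 2.
Display/tier1 (25): +15 → 130 left.
Display/tier2 (19): +15 → 115 left.
TV/tier1 (18): +50 → 65 left.
Fill Search tier1 block (15 at 12) → 50 left.
TV/tier2 (11): +20 → 30 left.
Search/tier2: +30 of 40 at 10; pool empty.
Total = 25×15 + 19×15 + 18×50 + 12×15 + 11×20 + 10×30 = 2260.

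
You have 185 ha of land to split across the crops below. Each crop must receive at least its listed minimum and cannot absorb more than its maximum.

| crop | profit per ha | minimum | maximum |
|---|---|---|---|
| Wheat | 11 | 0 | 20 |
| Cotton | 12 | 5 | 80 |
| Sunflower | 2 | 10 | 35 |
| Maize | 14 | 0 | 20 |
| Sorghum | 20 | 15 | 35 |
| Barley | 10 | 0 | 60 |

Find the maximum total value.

Meeting every minimum uses 0+5+10+0+15+0 = 30 ha, leaving 155.
Order the crops by profit per ha: Sorghum 20 > Maize 14 > Cotton 12 > Wheat 11 > Barley 10 > Sunflower 2.
Sorghum: +20 to 35 (cap) ; 135 left.
Maize takes 20 more to reach its cap of 20 ; 115 left.
Cotton takes 75 more to reach its cap of 80 ; 40 left.
Wheat takes 20 more to reach its cap of 20 ; 20 left.
Only 20 left; Barley takes them to reach 20.
Total = 11×20 + 12×80 + 2×10 + 14×20 + 20×35 + 10×20 = 2380.

2380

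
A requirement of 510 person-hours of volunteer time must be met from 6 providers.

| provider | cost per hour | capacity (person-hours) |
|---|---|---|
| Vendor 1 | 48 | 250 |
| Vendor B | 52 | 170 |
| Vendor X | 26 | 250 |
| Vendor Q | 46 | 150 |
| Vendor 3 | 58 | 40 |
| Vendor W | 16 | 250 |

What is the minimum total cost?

Use providers in increasing cost order.
Vendor W at 16: take all 250 person-hours → 260 still needed.
Vendor X (26): use full 250 → 10 person-hours to go.
Take 10 from Vendor Q at 46 to finish.
Vendor 1, Vendor B, Vendor 3: unused.
Cost = 250×16 + 250×26 + 10×46 = 10960.

10960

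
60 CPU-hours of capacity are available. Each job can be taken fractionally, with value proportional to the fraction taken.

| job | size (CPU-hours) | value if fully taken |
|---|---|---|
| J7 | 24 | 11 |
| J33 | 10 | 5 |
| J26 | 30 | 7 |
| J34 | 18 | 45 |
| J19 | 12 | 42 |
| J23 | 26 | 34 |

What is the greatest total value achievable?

Rank by value-to-size ratio: J19 42/12≈3.5, J34 45/18≈2.5, J23 34/26≈1.31, J33 5/10≈0.5, J7 11/24≈0.458, J26 7/30≈0.233.
All 12 CPU-hours of J19 fit (value 42) — 48 remain.
J34: take in full, 18 CPU-hours for value 45 — 30 left.
All 26 CPU-hours of J23 fit (value 34) — 4 remain.
4 CPU-hours left: a 4/10 share of J33 gives 5×4/10 = 2.
Total value = 123.

123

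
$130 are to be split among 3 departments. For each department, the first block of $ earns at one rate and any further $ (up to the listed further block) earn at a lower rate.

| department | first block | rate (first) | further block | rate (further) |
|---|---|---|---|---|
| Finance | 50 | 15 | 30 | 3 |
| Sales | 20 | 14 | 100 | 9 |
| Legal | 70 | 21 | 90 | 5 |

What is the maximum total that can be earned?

Treat each block as its own option and order by rate: Legal/tier1 21 > Finance/tier1 15 > Sales/tier1 14 > Sales/tier2 9 > Legal/tier2 5 > Finance/tier2 3.
Legal/tier1 (21): +70 — 60 left.
Finance/tier1 (15): +50 — 10 left.
Sales/tier1: +10 of 20 at 14; pool empty.
Total = 21×70 + 15×50 + 14×10 = 2360.

2360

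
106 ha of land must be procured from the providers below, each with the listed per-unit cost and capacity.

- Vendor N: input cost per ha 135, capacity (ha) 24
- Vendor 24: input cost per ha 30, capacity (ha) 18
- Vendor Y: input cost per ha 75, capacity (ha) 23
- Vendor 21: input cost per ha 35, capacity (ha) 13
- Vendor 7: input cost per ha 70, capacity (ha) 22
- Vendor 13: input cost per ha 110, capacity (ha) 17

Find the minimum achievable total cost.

Use providers in increasing cost order.
Vendor 24 at 30: take all 18 ha — 88 still needed.
Vendor 21 (35): use full 13 — 75 ha to go.
Vendor 7 (70): use full 22 — 53 ha to go.
Vendor Y (75): use full 23 — 30 ha to go.
Vendor 13 (110): use full 17 — 13 ha to go.
Vendor N (135): take the remaining 13 — done.
Cost = 18×30 + 13×35 + 22×70 + 23×75 + 17×110 + 13×135 = 7885.

7885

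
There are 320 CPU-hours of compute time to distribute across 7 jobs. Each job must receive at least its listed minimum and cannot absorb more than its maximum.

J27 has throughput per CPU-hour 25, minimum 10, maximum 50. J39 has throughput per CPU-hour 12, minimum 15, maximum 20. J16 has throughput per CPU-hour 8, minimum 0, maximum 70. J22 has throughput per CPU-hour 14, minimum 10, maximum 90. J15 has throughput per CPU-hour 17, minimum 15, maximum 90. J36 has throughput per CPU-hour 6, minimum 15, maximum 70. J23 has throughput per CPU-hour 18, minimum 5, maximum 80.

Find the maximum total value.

5470

Meeting every minimum uses 10+15+0+10+15+15+5 = 70 CPU-hours, leaving 250.
Highest throughput per CPU-hour first: J27 25 > J23 18 > J15 17 > J22 14 > J39 12 > J16 8 > J36 6.
J27 takes 40 more to reach its cap of 50 → 210 left.
J23 takes 75 more to reach its cap of 80 → 135 left.
J15 takes 75 more to reach its cap of 90 → 60 left.
Only 60 left; J22 takes them to reach 70.
Total = 25×50 + 12×15 + 14×70 + 17×90 + 6×15 + 18×80 = 5470.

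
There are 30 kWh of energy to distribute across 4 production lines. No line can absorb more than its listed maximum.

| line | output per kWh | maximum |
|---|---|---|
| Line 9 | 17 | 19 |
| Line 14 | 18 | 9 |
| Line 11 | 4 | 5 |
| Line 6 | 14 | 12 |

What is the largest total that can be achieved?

513

Order the production lines by output per kWh: Line 14 18 > Line 9 17 > Line 6 14 > Line 11 4.
Line 14 takes 9 to reach its cap of 9 → 21 left.
Give Line 9 19 to hit its cap of 19 → 2 left.
Only 2 left; Line 6 takes them to reach 2.
Total = 17×19 + 18×9 + 14×2 = 513.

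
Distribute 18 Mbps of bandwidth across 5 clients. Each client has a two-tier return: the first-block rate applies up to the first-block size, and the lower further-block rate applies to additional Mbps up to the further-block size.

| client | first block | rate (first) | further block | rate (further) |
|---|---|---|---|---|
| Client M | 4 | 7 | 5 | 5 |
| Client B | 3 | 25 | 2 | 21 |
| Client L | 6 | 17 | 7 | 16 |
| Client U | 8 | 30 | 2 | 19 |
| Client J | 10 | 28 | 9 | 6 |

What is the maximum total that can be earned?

Treat each block as its own option and order by rate: Client U/tier1 30 > Client J/tier1 28 > Client B/tier1 25 > Client B/tier2 21 > Client U/tier2 19 > Client L/tier1 17 > Client L/tier2 16 > Client M/tier1 7 > Client J/tier2 6 > Client M/tier2 5.
Client U tier1 at 30: fill all 8 ; 10 left.
Client J/tier1 (28): +10 ; 0 left.
Total = 30×8 + 28×10 = 520.

520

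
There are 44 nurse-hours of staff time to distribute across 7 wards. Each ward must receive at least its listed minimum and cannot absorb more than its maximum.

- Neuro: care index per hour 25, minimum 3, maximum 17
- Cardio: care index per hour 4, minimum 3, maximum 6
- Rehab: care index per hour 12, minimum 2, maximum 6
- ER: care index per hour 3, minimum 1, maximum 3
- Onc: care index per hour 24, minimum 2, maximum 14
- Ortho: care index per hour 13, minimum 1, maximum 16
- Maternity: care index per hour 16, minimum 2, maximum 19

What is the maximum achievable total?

Meeting every minimum uses 3+3+2+1+2+1+2 = 14 nurse-hours, leaving 30.
Rank by care index per hour: Neuro 25 > Onc 24 > Maternity 16 > Ortho 13 > Rehab 12 > Cardio 4 > ER 3.
Neuro takes 14 more to reach its cap of 17 — 16 left.
Onc takes 12 more to reach its cap of 14 — 4 left.
Maternity has room for 17 more but only 4 remain, so it gets 6.
Total = 25×17 + 4×3 + 12×2 + 3×1 + 24×14 + 13×1 + 16×6 = 909.

909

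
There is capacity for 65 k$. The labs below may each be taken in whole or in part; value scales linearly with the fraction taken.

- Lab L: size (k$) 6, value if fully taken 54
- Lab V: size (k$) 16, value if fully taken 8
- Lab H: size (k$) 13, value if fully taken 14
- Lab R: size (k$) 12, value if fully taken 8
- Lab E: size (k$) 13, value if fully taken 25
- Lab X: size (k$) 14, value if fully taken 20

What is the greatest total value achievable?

Best value per unit of size first: Lab L 54/6≈9, Lab E 25/13≈1.92, Lab X 20/14≈1.43, Lab H 14/13≈1.08, Lab R 8/12≈0.667, Lab V 8/16≈0.5.
Lab L: take in full, 6 k$ for value 54 ; 59 left.
All 13 k$ of Lab E fit (value 25) ; 46 remain.
Take all of Lab X (14 k$, value 20) ; 32 k$ left.
All 13 k$ of Lab H fit (value 14) ; 19 remain.
All 12 k$ of Lab R fit (value 8) ; 7 remain.
Fill the last 7 k$ with part of Lab V: 7/16 of it earns 3.5.
Total value = 124.5.

124.5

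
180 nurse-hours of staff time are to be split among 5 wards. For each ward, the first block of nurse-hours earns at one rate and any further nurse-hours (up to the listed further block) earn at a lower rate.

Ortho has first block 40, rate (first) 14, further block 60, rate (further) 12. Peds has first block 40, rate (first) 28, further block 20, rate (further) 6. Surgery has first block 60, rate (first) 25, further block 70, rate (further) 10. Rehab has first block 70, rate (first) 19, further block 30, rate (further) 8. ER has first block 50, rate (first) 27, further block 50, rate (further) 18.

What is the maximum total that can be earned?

Order all 10 blocks by rate: Peds/tier1 28 > ER/tier1 27 > Surgery/tier1 25 > Rehab/tier1 19 > ER/tier2 18 > Ortho/tier1 14 > Ortho/tier2 12 > Surgery/tier2 10 > Rehab/tier2 8 > Peds/tier2 6.
Peds/tier1 (28): +40 — 140 left.
ER tier1 at 27: fill all 50 — 90 left.
Fill Surgery tier1 block (60 at 25) — 30 left.
30 remain; put them into Rehab tier1 at 19.
Total = 28×40 + 27×50 + 25×60 + 19×30 = 4540.

4540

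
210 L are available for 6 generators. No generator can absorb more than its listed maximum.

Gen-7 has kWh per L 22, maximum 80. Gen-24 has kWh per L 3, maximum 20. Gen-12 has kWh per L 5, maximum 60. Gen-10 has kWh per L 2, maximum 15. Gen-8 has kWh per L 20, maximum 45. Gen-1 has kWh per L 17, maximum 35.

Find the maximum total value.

3505

Order the generators by kWh per L: Gen-7 22 > Gen-8 20 > Gen-1 17 > Gen-12 5 > Gen-24 3 > Gen-10 2.
Gen-7: +80 to 80 (cap) → 130 left.
Give Gen-8 45 to hit its cap of 45 → 85 left.
Gen-1 takes 35 to reach its cap of 35 → 50 left.
Only 50 left; Gen-12 takes them to reach 50.
Total = 22×80 + 5×50 + 20×45 + 17×35 = 3505.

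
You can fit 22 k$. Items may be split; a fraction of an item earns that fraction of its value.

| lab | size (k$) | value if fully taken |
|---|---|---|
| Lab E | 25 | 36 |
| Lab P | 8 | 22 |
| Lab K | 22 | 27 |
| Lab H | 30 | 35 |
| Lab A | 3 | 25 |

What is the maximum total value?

62.84

Sort by value density: Lab A 25/3≈8.33, Lab P 22/8≈2.75, Lab E 36/25≈1.44, Lab K 27/22≈1.23, Lab H 35/30≈1.17.
Take all of Lab A (3 k$, value 25) → 19 k$ left.
Lab P: take in full, 8 k$ for value 22 → 11 left.
Fill the last 11 k$ with part of Lab E: 11/25 of it earns 15.84.
Total value = 62.84.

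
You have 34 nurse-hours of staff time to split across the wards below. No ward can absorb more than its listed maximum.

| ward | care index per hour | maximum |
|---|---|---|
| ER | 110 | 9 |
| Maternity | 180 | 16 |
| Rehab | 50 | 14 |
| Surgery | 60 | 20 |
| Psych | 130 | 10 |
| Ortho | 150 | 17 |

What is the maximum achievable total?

5560

Highest care index per hour first: Maternity 180 > Ortho 150 > Psych 130 > ER 110 > Surgery 60 > Rehab 50.
Maternity takes 16 to reach its cap of 16 → 18 left.
Give Ortho 17 to hit its cap of 17 → 1 left.
Only 1 left; Psych takes them to reach 1.
Total = 180×16 + 130×1 + 150×17 = 5560.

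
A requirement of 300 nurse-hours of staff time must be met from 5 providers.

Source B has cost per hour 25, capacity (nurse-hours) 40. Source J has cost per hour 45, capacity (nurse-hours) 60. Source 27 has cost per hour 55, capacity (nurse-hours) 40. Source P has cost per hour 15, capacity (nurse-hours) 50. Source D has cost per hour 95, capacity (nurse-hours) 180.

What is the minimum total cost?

Use providers in increasing cost order.
Source P (15): use full 50 → 250 nurse-hours to go.
Source B at 25: take all 40 nurse-hours → 210 still needed.
Source J at 45: take all 60 nurse-hours → 150 still needed.
Take 40 from Source 27 at 55 → need 110 more.
Source D (95): take the remaining 110 → done.
Cost = 50×15 + 40×25 + 60×45 + 40×55 + 110×95 = 17100.

17100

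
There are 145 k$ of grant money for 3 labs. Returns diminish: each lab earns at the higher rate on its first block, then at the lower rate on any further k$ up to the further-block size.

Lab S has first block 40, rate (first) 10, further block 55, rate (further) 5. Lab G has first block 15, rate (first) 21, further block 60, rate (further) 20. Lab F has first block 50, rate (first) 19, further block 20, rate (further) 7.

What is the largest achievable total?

Treat each block as its own option and order by rate: Lab G/tier1 21 > Lab G/tier2 20 > Lab F/tier1 19 > Lab S/tier1 10 > Lab F/tier2 7 > Lab S/tier2 5.
Fill Lab G tier1 block (15 at 21) ; 130 left.
Lab G/tier2 (20): +60 ; 70 left.
Lab F/tier1 (19): +50 ; 20 left.
Lab S tier1 at 10: only 20 left, fill 20.
Total = 21×15 + 20×60 + 19×50 + 10×20 = 2665.

2665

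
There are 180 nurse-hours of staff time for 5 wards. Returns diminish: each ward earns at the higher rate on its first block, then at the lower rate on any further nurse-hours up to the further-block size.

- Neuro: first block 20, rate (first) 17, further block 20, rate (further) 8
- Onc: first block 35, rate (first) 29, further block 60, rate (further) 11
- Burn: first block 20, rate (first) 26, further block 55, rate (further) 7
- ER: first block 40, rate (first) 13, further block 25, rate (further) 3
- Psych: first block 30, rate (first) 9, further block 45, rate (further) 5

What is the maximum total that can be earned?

3100

Rank every tier by rate: Onc/T1 29 > Burn/T1 26 > Neuro/T1 17 > ER/T1 13 > Onc/T2 11 > Psych/T1 9 > Neuro/T2 8 > Burn/T2 7 > Psych/T2 5 > ER/T2 3.
Onc/T1 (29): +35 — 145 left.
Burn T1 at 26: fill all 20 — 125 left.
Neuro T1 at 17: fill all 20 — 105 left.
Fill ER T1 block (40 at 13) — 65 left.
Onc T2 at 11: fill all 60 — 5 left.
Psych/T1: +5 of 30 at 9; pool empty.
Total = 29×35 + 26×20 + 17×20 + 13×40 + 11×60 + 9×5 = 3100.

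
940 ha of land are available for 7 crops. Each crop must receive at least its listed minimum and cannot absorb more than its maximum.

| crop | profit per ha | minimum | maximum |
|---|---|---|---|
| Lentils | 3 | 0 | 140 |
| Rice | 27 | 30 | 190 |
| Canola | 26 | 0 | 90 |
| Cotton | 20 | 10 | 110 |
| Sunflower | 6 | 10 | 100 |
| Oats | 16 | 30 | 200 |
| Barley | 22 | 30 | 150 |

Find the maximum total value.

Meeting every minimum uses 0+30+0+10+10+30+30 = 110 ha, leaving 830.
Rank by profit per ha: Rice 27 > Canola 26 > Barley 22 > Cotton 20 > Oats 16 > Sunflower 6 > Lentils 3.
Rice takes 160 more to reach its cap of 190 ; 670 left.
Canola takes 90 more to reach its cap of 90 ; 580 left.
Barley takes 120 more to reach its cap of 150 ; 460 left.
Give Cotton 100 more to hit its cap of 110 ; 360 left.
Oats takes 170 more to reach its cap of 200 ; 190 left.
Give Sunflower 90 more to hit its cap of 100 ; 100 left.
Lentils: +100 (room for 140) → 100. Pool exhausted.
Total = 3×100 + 27×190 + 26×90 + 20×110 + 6×100 + 16×200 + 22×150 = 17070.

17070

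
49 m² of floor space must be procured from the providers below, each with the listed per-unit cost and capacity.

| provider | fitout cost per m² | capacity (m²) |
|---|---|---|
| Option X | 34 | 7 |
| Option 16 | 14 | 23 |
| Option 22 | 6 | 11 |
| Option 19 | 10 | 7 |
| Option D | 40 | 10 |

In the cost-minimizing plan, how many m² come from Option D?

1

Cheapest first:
Option 22 at 6: take all 11 m² → 38 still needed.
Take 7 from Option 19 at 10 → need 31 more.
Option 16 (14): use full 23 → 8 m² to go.
Option X at 34: take all 7 m² → 1 still needed.
Option D (40): take the remaining 1 → done.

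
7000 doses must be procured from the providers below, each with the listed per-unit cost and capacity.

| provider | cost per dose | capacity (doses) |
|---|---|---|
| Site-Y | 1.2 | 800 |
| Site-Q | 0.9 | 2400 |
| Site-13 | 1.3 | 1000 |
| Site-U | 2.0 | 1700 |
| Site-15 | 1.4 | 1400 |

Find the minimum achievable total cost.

Cheapest first:
Take 2400 from Site-Q at 0.9 → need 4600 more.
Site-Y at 1.2: take all 800 doses → 3800 still needed.
Site-13 (1.3): use full 1000 → 2800 doses to go.
Site-15 (1.4): use full 1400 → 1400 doses to go.
Take 1400 from Site-U at 2.0 to finish.
Cost = 2400×0.9 + 800×1.2 + 1000×1.3 + 1400×1.4 + 1400×2.0 = 9180.

9180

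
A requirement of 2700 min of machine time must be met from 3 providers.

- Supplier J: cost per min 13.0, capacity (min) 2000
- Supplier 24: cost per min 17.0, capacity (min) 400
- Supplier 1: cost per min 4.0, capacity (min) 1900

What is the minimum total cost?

Cheapest first:
Take 1900 from Supplier 1 at 4.0 — need 800 more.
Supplier J at 13.0: take 800 of its 2000 — requirement met.
Supplier 24: unused.
Cost = 1900×4.0 + 800×13.0 = 18000.

18000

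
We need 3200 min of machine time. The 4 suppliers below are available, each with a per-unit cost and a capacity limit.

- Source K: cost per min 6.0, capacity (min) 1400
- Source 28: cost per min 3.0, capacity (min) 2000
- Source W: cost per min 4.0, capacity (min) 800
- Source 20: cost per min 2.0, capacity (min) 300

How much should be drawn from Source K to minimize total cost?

Fill from the cheapest supplier first.
Source 20 at 2.0: take all 300 min → 2900 still needed.
Source 28 (3.0): use full 2000 → 900 min to go.
Source W at 4.0: take all 800 min → 100 still needed.
Take 100 from Source K at 6.0 to finish.

100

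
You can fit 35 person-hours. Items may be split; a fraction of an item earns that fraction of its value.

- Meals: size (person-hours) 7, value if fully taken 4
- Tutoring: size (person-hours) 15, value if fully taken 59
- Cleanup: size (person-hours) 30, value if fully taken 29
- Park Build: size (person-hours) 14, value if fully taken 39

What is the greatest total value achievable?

Rank by value-to-size ratio: Tutoring 59/15≈3.93, Park Build 39/14≈2.79, Cleanup 29/30≈0.967, Meals 4/7≈0.571.
Tutoring: take in full, 15 person-hours for value 59 → 20 left.
Take all of Park Build (14 person-hours, value 39) → 6 person-hours left.
6 person-hours left: a 6/30 share of Cleanup gives 29×6/30 = 5.8.
Total value = 103.8.

103.8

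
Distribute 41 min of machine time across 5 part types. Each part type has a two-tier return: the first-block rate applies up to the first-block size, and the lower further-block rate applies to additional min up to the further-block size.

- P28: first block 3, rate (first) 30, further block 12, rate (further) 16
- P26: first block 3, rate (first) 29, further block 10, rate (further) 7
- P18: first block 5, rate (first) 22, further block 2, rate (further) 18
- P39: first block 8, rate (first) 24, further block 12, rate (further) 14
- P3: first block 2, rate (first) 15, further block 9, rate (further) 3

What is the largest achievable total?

Order all 10 blocks by rate: P28/T1 30 > P26/T1 29 > P39/T1 24 > P18/T1 22 > P18/T2 18 > P28/T2 16 > P3/T1 15 > P39/T2 14 > P26/T2 7 > P3/T2 3.
P28/T1 (30): +3 — 38 left.
Fill P26 T1 block (3 at 29) — 35 left.
P39/T1 (24): +8 — 27 left.
P18/T1 (22): +5 — 22 left.
Fill P18 T2 block (2 at 18) — 20 left.
P28/T2 (16): +12 — 8 left.
Fill P3 T1 block (2 at 15) — 6 left.
6 remain; put them into P39 T2 at 14.
Total = 30×3 + 29×3 + 24×8 + 22×5 + 18×2 + 16×12 + 15×2 + 14×6 = 821.

821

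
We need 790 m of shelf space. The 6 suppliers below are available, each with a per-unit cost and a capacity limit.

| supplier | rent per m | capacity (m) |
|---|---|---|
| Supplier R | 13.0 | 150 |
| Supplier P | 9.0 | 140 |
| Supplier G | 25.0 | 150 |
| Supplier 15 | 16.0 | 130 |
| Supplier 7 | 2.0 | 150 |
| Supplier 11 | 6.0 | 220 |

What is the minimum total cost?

Use suppliers in increasing cost order.
Supplier 7 at 2.0: take all 150 m — 640 still needed.
Supplier 11 (6.0): use full 220 — 420 m to go.
Supplier P (9.0): use full 140 — 280 m to go.
Supplier R at 13.0: take all 150 m — 130 still needed.
Supplier 15 at 16.0: take all 130 m — 0 still needed.
Supplier G: unused.
Cost = 150×2.0 + 220×6.0 + 140×9.0 + 150×13.0 + 130×16.0 = 6910.

6910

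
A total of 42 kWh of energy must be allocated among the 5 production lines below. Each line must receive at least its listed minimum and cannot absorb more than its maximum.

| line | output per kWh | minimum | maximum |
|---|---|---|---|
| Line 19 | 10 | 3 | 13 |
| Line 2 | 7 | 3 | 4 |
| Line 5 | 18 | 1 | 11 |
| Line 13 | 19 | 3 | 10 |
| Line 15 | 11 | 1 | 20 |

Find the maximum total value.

Meeting every minimum uses 3+3+1+3+1 = 11 kWh, leaving 31.
Rank by output per kWh: Line 13 19 > Line 5 18 > Line 15 11 > Line 19 10 > Line 2 7.
Line 13: +7 to 10 (cap) ; 24 left.
Give Line 5 10 more to hit its cap of 11 ; 14 left.
Line 15 has room for 19 more but only 14 remain, so it gets 15.
Total = 10×3 + 7×3 + 18×11 + 19×10 + 11×15 = 604.

604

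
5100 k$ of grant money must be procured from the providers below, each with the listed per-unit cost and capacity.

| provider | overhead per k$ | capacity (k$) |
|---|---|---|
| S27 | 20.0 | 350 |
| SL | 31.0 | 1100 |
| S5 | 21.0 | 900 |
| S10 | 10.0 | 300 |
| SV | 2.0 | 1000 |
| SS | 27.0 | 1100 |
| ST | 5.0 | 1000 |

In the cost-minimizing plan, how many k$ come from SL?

Fill from the cheapest provider first.
SV (2.0): use full 1000 → 4100 k$ to go.
Take 1000 from ST at 5.0 → need 3100 more.
Take 300 from S10 at 10.0 → need 2800 more.
S27 at 20.0: take all 350 k$ → 2450 still needed.
S5 at 21.0: take all 900 k$ → 1550 still needed.
SS at 27.0: take all 1100 k$ → 450 still needed.
SL at 31.0: take 450 of its 1100 → requirement met.

450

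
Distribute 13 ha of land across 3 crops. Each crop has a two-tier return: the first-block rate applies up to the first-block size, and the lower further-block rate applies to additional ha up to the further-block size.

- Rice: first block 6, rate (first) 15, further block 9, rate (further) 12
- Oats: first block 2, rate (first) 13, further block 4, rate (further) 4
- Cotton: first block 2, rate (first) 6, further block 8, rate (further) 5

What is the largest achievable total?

Order all 6 blocks by rate: Rice/tier1 15 > Oats/tier1 13 > Rice/tier2 12 > Cotton/tier1 6 > Cotton/tier2 5 > Oats/tier2 4.
Rice/tier1 (15): +6 — 7 left.
Oats/tier1 (13): +2 — 5 left.
Rice tier2 at 12: only 5 left, fill 5.
Total = 15×6 + 13×2 + 12×5 = 176.

176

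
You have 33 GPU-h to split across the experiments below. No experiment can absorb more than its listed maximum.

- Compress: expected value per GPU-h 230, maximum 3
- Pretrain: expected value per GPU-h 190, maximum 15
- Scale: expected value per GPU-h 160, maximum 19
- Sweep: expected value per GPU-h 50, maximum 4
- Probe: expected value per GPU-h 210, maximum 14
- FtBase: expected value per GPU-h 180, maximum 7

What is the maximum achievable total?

Highest expected value per GPU-h first: Compress 230 > Probe 210 > Pretrain 190 > FtBase 180 > Scale 160 > Sweep 50.
Compress: +3 to 3 (cap) ; 30 left.
Probe: +14 to 14 (cap) ; 16 left.
Pretrain takes 15 to reach its cap of 15 ; 1 left.
Only 1 left; FtBase takes them to reach 1.
Total = 230×3 + 190×15 + 210×14 + 180×1 = 6660.

6660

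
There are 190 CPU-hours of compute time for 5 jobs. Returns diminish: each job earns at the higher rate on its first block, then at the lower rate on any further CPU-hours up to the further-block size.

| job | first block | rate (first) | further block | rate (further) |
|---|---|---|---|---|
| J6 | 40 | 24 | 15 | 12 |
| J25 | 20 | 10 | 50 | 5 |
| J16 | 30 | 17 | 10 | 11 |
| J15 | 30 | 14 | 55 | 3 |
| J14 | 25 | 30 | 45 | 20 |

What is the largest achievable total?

Rank every tier by rate: J14/T1 30 > J6/T1 24 > J14/T2 20 > J16/T1 17 > J15/T1 14 > J6/T2 12 > J16/T2 11 > J25/T1 10 > J25/T2 5 > J15/T2 3.
Fill J14 T1 block (25 at 30) — 165 left.
J6 T1 at 24: fill all 40 — 125 left.
J14/T2 (20): +45 — 80 left.
Fill J16 T1 block (30 at 17) — 50 left.
J15/T1 (14): +30 — 20 left.
J6/T2 (12): +15 — 5 left.
J16 T2 at 11: only 5 left, fill 5.
Total = 30×25 + 24×40 + 20×45 + 17×30 + 14×30 + 12×15 + 11×5 = 3775.

3775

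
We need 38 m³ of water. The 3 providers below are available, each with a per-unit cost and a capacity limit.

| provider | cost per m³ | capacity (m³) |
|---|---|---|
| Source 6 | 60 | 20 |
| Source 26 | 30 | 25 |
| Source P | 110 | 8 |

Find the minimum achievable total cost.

1530

Fill from the cheapest provider first.
Source 26 (30): use full 25 — 13 m³ to go.
Source 6 at 60: take 13 of its 20 — requirement met.
Source P: unused.
Cost = 25×30 + 13×60 = 1530.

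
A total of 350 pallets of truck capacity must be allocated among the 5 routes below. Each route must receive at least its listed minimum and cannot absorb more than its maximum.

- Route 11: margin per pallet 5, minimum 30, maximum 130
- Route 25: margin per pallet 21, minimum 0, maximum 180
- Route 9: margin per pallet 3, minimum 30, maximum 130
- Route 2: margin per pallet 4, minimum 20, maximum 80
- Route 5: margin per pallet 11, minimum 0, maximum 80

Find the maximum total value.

5030

Meeting every minimum uses 30+0+30+20+0 = 80 pallets, leaving 270.
Rank by margin per pallet: Route 25 21 > Route 5 11 > Route 11 5 > Route 2 4 > Route 9 3.
Route 25: +180 to 180 (cap) — 90 left.
Route 5: +80 to 80 (cap) — 10 left.
Route 11: +10 (room for 100) → 40. Pool exhausted.
Total = 5×40 + 21×180 + 3×30 + 4×20 + 11×80 = 5030.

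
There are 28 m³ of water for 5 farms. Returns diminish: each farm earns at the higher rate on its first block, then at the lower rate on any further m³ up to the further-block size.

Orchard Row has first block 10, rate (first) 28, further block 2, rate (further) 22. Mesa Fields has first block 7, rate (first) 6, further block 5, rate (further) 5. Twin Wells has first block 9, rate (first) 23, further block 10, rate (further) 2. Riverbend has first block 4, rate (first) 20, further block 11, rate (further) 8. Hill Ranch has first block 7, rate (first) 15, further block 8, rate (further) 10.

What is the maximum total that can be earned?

656

Treat each block as its own option and order by rate: Orchard Row/first 28 > Twin Wells/first 23 > Orchard Row/second 22 > Riverbend/first 20 > Hill Ranch/first 15 > Hill Ranch/second 10 > Riverbend/second 8 > Mesa Fields/first 6 > Mesa Fields/second 5 > Twin Wells/second 2.
Fill Orchard Row first block (10 at 28) — 18 left.
Fill Twin Wells first block (9 at 23) — 9 left.
Orchard Row second at 22: fill all 2 — 7 left.
Riverbend first at 20: fill all 4 — 3 left.
Hill Ranch/first: +3 of 7 at 15; pool empty.
Total = 28×10 + 23×9 + 22×2 + 20×4 + 15×3 = 656.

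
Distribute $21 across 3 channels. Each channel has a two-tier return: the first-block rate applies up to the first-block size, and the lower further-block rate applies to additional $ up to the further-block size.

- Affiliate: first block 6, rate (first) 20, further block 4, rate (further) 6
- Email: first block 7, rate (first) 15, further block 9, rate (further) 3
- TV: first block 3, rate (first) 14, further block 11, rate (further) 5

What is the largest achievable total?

Rank every tier by rate: Affiliate/tier1 20 > Email/tier1 15 > TV/tier1 14 > Affiliate/tier2 6 > TV/tier2 5 > Email/tier2 3.
Affiliate tier1 at 20: fill all 6 → 15 left.
Email/tier1 (15): +7 → 8 left.
TV/tier1 (14): +3 → 5 left.
Affiliate/tier2 (6): +4 → 1 left.
1 remain; put them into TV tier2 at 5.
Total = 20×6 + 15×7 + 14×3 + 6×4 + 5×1 = 296.

296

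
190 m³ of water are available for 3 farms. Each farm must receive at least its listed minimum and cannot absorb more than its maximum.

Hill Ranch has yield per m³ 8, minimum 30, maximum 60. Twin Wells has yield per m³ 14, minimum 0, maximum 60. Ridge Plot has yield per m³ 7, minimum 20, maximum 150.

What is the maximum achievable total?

Meeting every minimum uses 30+0+20 = 50 m³, leaving 140.
Rank by yield per m³: Twin Wells 14 > Hill Ranch 8 > Ridge Plot 7.
Twin Wells takes 60 more to reach its cap of 60 — 80 left.
Hill Ranch: +30 to 60 (cap) — 50 left.
Ridge Plot has room for 130 more but only 50 remain, so it gets 70.
Total = 8×60 + 14×60 + 7×70 = 1810.

1810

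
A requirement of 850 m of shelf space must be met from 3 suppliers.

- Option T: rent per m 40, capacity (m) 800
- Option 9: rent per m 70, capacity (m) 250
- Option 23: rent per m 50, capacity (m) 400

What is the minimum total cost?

Use suppliers in increasing cost order.
Option T at 40: take all 800 m → 50 still needed.
Take 50 from Option 23 at 50 to finish.
Option 9: unused.
Cost = 800×40 + 50×50 = 34500.

34500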